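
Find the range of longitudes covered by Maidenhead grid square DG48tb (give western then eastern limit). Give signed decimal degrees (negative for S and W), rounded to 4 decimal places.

-110.4167, -110.3333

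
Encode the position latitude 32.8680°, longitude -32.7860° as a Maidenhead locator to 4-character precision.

HM32

Offset from 180°W / 90°S: lon 147.21°, lat 122.87°.
Field: 147.21/20 → 7 → H, 122.87/10 → 12 → M; chars HM.
Square: 7.21/2 → 3, 2.87/1 → 2; chars 32.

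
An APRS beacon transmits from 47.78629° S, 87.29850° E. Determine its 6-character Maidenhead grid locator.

NE32pf

Shift to the Maidenhead origin (180°W, 90°S): lon 267.2985, lat 42.2137.
Field (20°×10°, letters A–R): 267.2985/20 → 13 → N, 42.2137/10 → 4 → E; chars NE.
Square (2°×1°, digits 0–9): 7.2985/2 → 3, 2.2137/1 → 2; chars 32.
Subsquare (5′×2.5′, letters a–x): 1.2985/0.0833333 → 15 → p, 0.2137/0.0416667 → 5 → f; chars pf.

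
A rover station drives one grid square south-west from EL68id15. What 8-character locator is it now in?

EL68id04

Longitude extended square 1; −1 → 0.
Latitude extended square 5; −1 → 4.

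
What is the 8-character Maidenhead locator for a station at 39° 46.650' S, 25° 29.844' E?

KF20rf93

Shift to the Maidenhead origin (180°W, 90°S): lon 205.49740, lat 50.22250.
Field: 205.49740/20 → 10 → K, 50.22250/10 → 5 → F; chars KF.
Square: 5.49740/2 → 2, 0.22250/1 → 0; chars 20.
Subsquare: 1.49740/0.0833333 → 17 → r, 0.22250/0.0416667 → 5 → f; chars rf.
Extended square: 0.08073/0.00833333 → 9, 0.01417/0.00416667 → 3; chars 93.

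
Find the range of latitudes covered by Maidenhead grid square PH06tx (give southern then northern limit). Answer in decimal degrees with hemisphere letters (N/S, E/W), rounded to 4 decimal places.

Field P=15, H=7: +15·20° lon, +7·10° lat → SW at lon 120°, lat -20°.
Square 0, 6: +0·2° lon, +6·1° lat → SW at lon 120°, lat -14°.
Subsquare t=19, x=23: +19·0.0833333° lon, +23·0.0416667° lat → SW at lon 121.583°, lat -13.0417°.
Cell spans 0.0833333° lon × 0.0416667° lat.
south 13.0417° S, north 13.0000° S.

13.0417° S, 13.0000° S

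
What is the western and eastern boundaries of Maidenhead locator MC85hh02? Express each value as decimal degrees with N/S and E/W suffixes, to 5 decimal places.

76.58333° E, 76.59167° E

Field M=12, C=2: +12·20° lon, +2·10° lat → SW at lon 60°, lat -70°.
Square 8, 5: +8·2° lon, +5·1° lat → SW at lon 76°, lat -65°.
Subsquare h=7, h=7: +7·0.0833333° lon, +7·0.0416667° lat → SW at lon 76.5833°, lat -64.7083°.
Extended square 0, 2: +0·0.00833333° lon, +2·0.00416667° lat → SW at lon 76.5833°, lat -64.7°.
Cell spans 0.00833333° lon × 0.00416667° lat.
west 76.58333° E, east 76.59167° E.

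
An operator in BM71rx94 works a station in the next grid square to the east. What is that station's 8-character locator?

BM71sx04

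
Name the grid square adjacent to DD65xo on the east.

Longitude subsquare x = 23; +1 → 24, wraps to 0 = a, carry into square.
Longitude square 6; +1 → 7.
The latitude characters are unchanged.

DD75ao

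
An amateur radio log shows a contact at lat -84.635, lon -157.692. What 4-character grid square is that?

Offset from 180°W / 90°S: lon 22.31°, lat 5.36°.
Field: 22.31/20 → 1 → B, 5.36/10 → 0 → A; chars BA.
Square: 2.31/2 → 1, 5.36/1 → 5; chars 15.

BA15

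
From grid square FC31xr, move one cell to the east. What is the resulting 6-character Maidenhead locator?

FC41ar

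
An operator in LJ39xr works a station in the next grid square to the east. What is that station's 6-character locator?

Longitude subsquare x = 23; +1 → 24, wraps to 0 = a, carry into square.
Longitude square 3; +1 → 4.
The latitude characters are unchanged.

LJ49ar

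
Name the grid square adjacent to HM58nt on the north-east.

HM58ou

Longitude subsquare n = 13; +1 → 14 = o.
Latitude subsquare t = 19; +1 → 20 = u.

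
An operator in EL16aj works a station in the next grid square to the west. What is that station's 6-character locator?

EL06xj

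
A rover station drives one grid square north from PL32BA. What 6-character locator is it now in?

PL32bb

Latitude subsquare a = 0; +1 → 1 = b.
The longitude characters are unchanged.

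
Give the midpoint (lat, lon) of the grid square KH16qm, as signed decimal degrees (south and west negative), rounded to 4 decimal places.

Field K=10, H=7: +10·20° lon, +7·10° lat → SW at lon 20°, lat -20°.
Square 1, 6: +1·2° lon, +6·1° lat → SW at lon 22°, lat -14°.
Subsquare q=16, m=12: +16·0.0833333° lon, +12·0.0416667° lat → SW at lon 23.3333°, lat -13.5°.
Cell spans 0.0833333° lon × 0.0416667° lat. Centre is SW corner plus half of each.
latitude -13.4792, longitude 23.3750.

-13.4792, 23.3750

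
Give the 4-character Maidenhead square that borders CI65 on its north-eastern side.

CI76

Longitude square 6; +1 → 7.
Latitude square 5; +1 → 6.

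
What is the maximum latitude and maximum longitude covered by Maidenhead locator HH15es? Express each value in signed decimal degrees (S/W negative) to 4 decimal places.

-14.2083, -37.5833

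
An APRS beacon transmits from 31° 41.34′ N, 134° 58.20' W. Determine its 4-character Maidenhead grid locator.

Offset from 180°W / 90°S: lon 45.03°, lat 121.69°.
Field: 45.03/20 → 2 → C, 121.69/10 → 12 → M; chars CM.
Square: 5.03/2 → 2, 1.69/1 → 1; chars 21.

CM21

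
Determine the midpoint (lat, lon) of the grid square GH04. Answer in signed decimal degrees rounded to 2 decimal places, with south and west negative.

-15.50, -59.00

Field G=6, H=7: +6·20° lon, +7·10° lat → SW at lon -60°, lat -20°.
Square 0, 4: +0·2° lon, +4·1° lat → SW at lon -60°, lat -16°.
Cell spans 2° lon × 1° lat. Centre is SW corner plus half of each.
latitude -15.50, longitude -59.00.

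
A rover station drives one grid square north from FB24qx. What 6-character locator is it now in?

FB25qa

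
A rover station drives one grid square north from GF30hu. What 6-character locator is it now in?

GF30hv

Latitude subsquare u = 20; +1 → 21 = v.
The longitude characters are unchanged.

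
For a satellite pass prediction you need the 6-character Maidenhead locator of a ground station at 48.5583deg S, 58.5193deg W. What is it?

GE01rk

Shift to the Maidenhead origin (180°W, 90°S): lon 121.4807, lat 41.4417.
Field: lon ⌊121.4807/20⌋ = 6 → G; lat ⌊41.4417/10⌋ = 4 → E.
Square: lon ⌊1.4807/2⌋ = 0; lat ⌊1.4417/1⌋ = 1.
Subsquare: lon ⌊1.4807/0.0833333⌋ = 17 → r; lat ⌊0.4417/0.0416667⌋ = 10 → k.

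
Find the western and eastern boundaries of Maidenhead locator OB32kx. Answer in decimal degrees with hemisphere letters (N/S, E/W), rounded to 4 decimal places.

Field O=14, B=1: +14·20° lon, +1·10° lat → SW at lon 100°, lat -80°.
Square 3, 2: +3·2° lon, +2·1° lat → SW at lon 106°, lat -78°.
Subsquare k=10, x=23: +10·0.0833333° lon, +23·0.0416667° lat → SW at lon 106.833°, lat -77.0417°.
Cell spans 0.0833333° lon × 0.0416667° lat.
west 106.8333° E, east 106.9167° E.

106.8333° E, 106.9167° E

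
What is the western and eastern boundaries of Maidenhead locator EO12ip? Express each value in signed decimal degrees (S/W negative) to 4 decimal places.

-97.3333, -97.2500

Field E=4, O=14: +4·20° lon, +14·10° lat → SW at lon -100°, lat 50°.
Square 1, 2: +1·2° lon, +2·1° lat → SW at lon -98°, lat 52°.
Subsquare i=8, p=15: +8·0.0833333° lon, +15·0.0416667° lat → SW at lon -97.3333°, lat 52.625°.
Cell spans 0.0833333° lon × 0.0416667° lat.
west -97.3333, east -97.2500.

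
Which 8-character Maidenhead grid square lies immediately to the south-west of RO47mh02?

Longitude extended square 0; −1 → -1, wraps to 9, carry into subsquare.
Longitude subsquare m = 12; −1 → 11 = l.
Latitude extended square 2; −1 → 1.

RO47lh91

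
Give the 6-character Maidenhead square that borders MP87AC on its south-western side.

MP77xb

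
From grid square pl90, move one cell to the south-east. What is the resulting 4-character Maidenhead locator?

QK09

Longitude square 9; +1 → 10, wraps to 0, carry into field.
Longitude field P = 15; +1 → 16 = Q.
Latitude square 0; −1 → -1, wraps to 9, carry into field.
Latitude field L = 11; −1 → 10 = K.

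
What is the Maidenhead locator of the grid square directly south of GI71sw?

Latitude subsquare w = 22; −1 → 21 = v.
The longitude characters are unchanged.

GI71sv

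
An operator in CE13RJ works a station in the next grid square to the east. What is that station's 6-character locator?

CE13sj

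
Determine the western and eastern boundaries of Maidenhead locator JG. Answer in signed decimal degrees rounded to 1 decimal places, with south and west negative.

0.0, 20.0

Field J=9, G=6: +9·20° lon, +6·10° lat → SW at lon 0°, lat -30°.
Cell spans 20° lon × 10° lat.
west 0.0, east 20.0.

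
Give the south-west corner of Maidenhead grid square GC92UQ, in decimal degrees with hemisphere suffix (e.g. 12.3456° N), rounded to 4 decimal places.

Field G=6, C=2: +6·20° lon, +2·10° lat → SW at lon -60°, lat -70°.
Square 9, 2: +9·2° lon, +2·1° lat → SW at lon -42°, lat -68°.
Subsquare u=20, q=16: +20·0.0833333° lon, +16·0.0416667° lat → SW at lon -40.3333°, lat -67.3333°.
latitude 67.3333° S, longitude 40.3333° W.

67.3333° S, 40.3333° W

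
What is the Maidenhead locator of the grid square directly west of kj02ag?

Longitude subsquare a = 0; −1 → -1, wraps to 23 = x, carry into square.
Longitude square 0; −1 → -1, wraps to 9, carry into field.
Longitude field K = 10; −1 → 9 = J.
The latitude characters are unchanged.

JJ92xg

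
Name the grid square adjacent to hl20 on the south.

HK29

Latitude square 0; −1 → -1, wraps to 9, carry into field.
Latitude field L = 11; −1 → 10 = K.
The longitude characters are unchanged.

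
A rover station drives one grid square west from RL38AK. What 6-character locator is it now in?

RL28xk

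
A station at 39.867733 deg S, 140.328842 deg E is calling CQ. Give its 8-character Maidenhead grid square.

Shift to the Maidenhead origin (180°W, 90°S): lon 320.32884, lat 50.13227.
Field: 320.32884/20 → 16 → Q, 50.13227/10 → 5 → F; chars QF.
Square: 0.32884/2 → 0, 0.13227/1 → 0; chars 00.
Subsquare: 0.32884/0.0833333 → 3 → d, 0.13227/0.0416667 → 3 → d; chars dd.
Extended square: 0.07884/0.00833333 → 9, 0.00727/0.00416667 → 1; chars 91.

QF00dd91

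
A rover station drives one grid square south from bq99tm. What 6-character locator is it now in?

Latitude subsquare m = 12; −1 → 11 = l.
The longitude characters are unchanged.

BQ99tl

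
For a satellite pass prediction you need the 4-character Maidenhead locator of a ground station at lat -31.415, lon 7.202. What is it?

Offset from 180°W / 90°S: lon 187.20°, lat 58.59°.
Field: lon ⌊187.20/20⌋ = 9 → J; lat ⌊58.59/10⌋ = 5 → F.
Square: lon ⌊7.20/2⌋ = 3; lat ⌊8.59/1⌋ = 8.

JF38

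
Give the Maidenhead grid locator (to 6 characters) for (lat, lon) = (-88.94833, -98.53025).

EA01rb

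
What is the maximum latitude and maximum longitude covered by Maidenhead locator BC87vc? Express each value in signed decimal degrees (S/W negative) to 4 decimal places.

-62.8750, -142.1667

Field B=1, C=2: +1·20° lon, +2·10° lat → SW at lon -160°, lat -70°.
Square 8, 7: +8·2° lon, +7·1° lat → SW at lon -144°, lat -63°.
Subsquare v=21, c=2: +21·0.0833333° lon, +2·0.0416667° lat → SW at lon -142.25°, lat -62.9167°.
Cell spans 0.0833333° lon × 0.0416667° lat. NE corner is SW corner plus one full cell.
latitude -62.8750, longitude -142.1667.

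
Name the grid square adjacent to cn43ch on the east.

CN43dh

Longitude subsquare c = 2; +1 → 3 = d.
The latitude characters are unchanged.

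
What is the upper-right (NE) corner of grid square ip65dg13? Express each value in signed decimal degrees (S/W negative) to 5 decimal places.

65.26667, -7.73333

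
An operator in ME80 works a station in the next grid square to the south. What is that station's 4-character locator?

MD89

Latitude square 0; −1 → -1, wraps to 9, carry into field.
Latitude field E = 4; −1 → 3 = D.
The longitude characters are unchanged.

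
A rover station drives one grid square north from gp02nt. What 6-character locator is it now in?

GP02nu

Latitude subsquare t = 19; +1 → 20 = u.
The longitude characters are unchanged.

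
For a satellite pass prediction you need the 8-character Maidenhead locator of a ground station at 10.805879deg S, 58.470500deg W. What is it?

Shift to the Maidenhead origin (180°W, 90°S): lon 121.52950, lat 79.19412.
Field: lon ⌊121.52950/20⌋ = 6 → G; lat ⌊79.19412/10⌋ = 7 → H.
Square: lon ⌊1.52950/2⌋ = 0; lat ⌊9.19412/1⌋ = 9.
Subsquare: lon ⌊1.52950/0.0833333⌋ = 18 → s; lat ⌊0.19412/0.0416667⌋ = 4 → e.
Extended square: lon ⌊0.02950/0.00833333⌋ = 3; lat ⌊0.02745/0.00416667⌋ = 6.

GH09se36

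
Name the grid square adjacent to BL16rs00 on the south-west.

BL16qr99

Longitude extended square 0; −1 → -1, wraps to 9, carry into subsquare.
Longitude subsquare r = 17; −1 → 16 = q.
Latitude extended square 0; −1 → -1, wraps to 9, carry into subsquare.
Latitude subsquare s = 18; −1 → 17 = r.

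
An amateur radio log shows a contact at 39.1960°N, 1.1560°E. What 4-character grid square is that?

Add 180° to longitude and 90° to latitude: 181.16, 129.20.
Field: lon ⌊181.16/20⌋ = 9 → J; lat ⌊129.20/10⌋ = 12 → M.
Square: lon ⌊1.16/2⌋ = 0; lat ⌊9.20/1⌋ = 9.

JM09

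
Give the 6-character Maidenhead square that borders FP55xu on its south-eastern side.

Longitude subsquare x = 23; +1 → 24, wraps to 0 = a, carry into square.
Longitude square 5; +1 → 6.
Latitude subsquare u = 20; −1 → 19 = t.

FP65at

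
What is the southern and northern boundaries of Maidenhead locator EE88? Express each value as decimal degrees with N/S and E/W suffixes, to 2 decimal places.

42.00° S, 41.00° S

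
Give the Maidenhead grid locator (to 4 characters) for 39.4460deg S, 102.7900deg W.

DF80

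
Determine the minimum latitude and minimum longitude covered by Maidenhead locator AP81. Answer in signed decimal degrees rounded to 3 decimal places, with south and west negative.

Field A=0, P=15: +0·20° lon, +15·10° lat → SW at lon -180°, lat 60°.
Square 8, 1: +8·2° lon, +1·1° lat → SW at lon -164°, lat 61°.
latitude 61.000, longitude -164.000.

61.000, -164.000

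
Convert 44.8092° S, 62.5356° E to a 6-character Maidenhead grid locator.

Add 180° to longitude and 90° to latitude: 242.5356, 45.1908.
Field: 242.5356/20 → 12 → M, 45.1908/10 → 4 → E; chars ME.
Square: 2.5356/2 → 1, 5.1908/1 → 5; chars 15.
Subsquare: 0.5356/0.0833333 → 6 → g, 0.1908/0.0416667 → 4 → e; chars ge.

ME15ge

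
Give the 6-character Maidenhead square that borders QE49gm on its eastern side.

QE49hm

Longitude subsquare g = 6; +1 → 7 = h.
The latitude characters are unchanged.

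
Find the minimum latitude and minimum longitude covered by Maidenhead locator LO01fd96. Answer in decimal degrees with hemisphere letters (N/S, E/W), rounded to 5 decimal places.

Field L=11, O=14: +11·20° lon, +14·10° lat → SW at lon 40°, lat 50°.
Square 0, 1: +0·2° lon, +1·1° lat → SW at lon 40°, lat 51°.
Subsquare f=5, d=3: +5·0.0833333° lon, +3·0.0416667° lat → SW at lon 40.4167°, lat 51.125°.
Extended square 9, 6: +9·0.00833333° lon, +6·0.00416667° lat → SW at lon 40.4917°, lat 51.15°.
latitude 51.15000° N, longitude 40.49167° E.

51.15000° N, 40.49167° E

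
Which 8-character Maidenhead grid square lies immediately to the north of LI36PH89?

LI36pi80

Latitude extended square 9; +1 → 10, wraps to 0, carry into subsquare.
Latitude subsquare h = 7; +1 → 8 = i.
The longitude characters are unchanged.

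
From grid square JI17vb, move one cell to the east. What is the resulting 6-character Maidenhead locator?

JI17wb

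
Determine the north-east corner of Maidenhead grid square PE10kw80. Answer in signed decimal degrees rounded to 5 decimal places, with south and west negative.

-49.07917, 122.90833

Field P=15, E=4: +15·20° lon, +4·10° lat → SW at lon 120°, lat -50°.
Square 1, 0: +1·2° lon, +0·1° lat → SW at lon 122°, lat -50°.
Subsquare k=10, w=22: +10·0.0833333° lon, +22·0.0416667° lat → SW at lon 122.833°, lat -49.0833°.
Extended square 8, 0: +8·0.00833333° lon, +0·0.00416667° lat → SW at lon 122.9°, lat -49.0833°.
Cell spans 0.00833333° lon × 0.00416667° lat. NE corner is SW corner plus one full cell.
latitude -49.07917, longitude 122.90833.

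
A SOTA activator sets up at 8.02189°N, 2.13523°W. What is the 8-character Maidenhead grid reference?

IJ88wa35

Offset from 180°W / 90°S: lon 177.86477°, lat 98.02189°.
Field: 177.86477/20 → 8 → I, 98.02189/10 → 9 → J; chars IJ.
Square: 17.86477/2 → 8, 8.02189/1 → 8; chars 88.
Subsquare: 1.86477/0.0833333 → 22 → w, 0.02189/0.0416667 → 0 → a; chars wa.
Extended square: 0.03144/0.00833333 → 3, 0.02189/0.00416667 → 5; chars 35.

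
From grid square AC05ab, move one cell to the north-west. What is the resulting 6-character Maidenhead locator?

RC95xc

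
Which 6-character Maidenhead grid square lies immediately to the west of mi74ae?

MI64xe

Longitude subsquare a = 0; −1 → -1, wraps to 23 = x, carry into square.
Longitude square 7; −1 → 6.
The latitude characters are unchanged.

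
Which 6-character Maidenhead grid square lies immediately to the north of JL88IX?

Latitude subsquare x = 23; +1 → 24, wraps to 0 = a, carry into square.
Latitude square 8; +1 → 9.
The longitude characters are unchanged.

JL89ia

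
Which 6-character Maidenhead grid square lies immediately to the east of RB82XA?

Longitude subsquare x = 23; +1 → 24, wraps to 0 = a, carry into square.
Longitude square 8; +1 → 9.
The latitude characters are unchanged.

RB92aa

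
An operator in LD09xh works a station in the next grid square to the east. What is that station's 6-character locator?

Longitude subsquare x = 23; +1 → 24, wraps to 0 = a, carry into square.
Longitude square 0; +1 → 1.
The latitude characters are unchanged.

LD19ah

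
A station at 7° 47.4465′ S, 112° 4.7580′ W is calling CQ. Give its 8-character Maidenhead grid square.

Add 180° to longitude and 90° to latitude: 67.92070, 82.20923.
Field: 67.92070/20 → 3 → D, 82.20923/10 → 8 → I; chars DI.
Square: 7.92070/2 → 3, 2.20923/1 → 2; chars 32.
Subsquare: 1.92070/0.0833333 → 23 → x, 0.20923/0.0416667 → 5 → f; chars xf.
Extended square: 0.00403/0.00833333 → 0, 0.00089/0.00416667 → 0; chars 00.

DI32xf00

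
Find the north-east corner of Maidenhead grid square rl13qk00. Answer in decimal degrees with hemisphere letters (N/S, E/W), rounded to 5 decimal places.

23.42083° N, 163.34167° E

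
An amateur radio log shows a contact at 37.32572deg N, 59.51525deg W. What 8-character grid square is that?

Shift to the Maidenhead origin (180°W, 90°S): lon 120.48475, lat 127.32572.
Field (20°×10°, letters A–R): 120.48475/20 → 6 → G, 127.32572/10 → 12 → M; chars GM.
Square (2°×1°, digits 0–9): 0.48475/2 → 0, 7.32572/1 → 7; chars 07.
Subsquare (5′×2.5′, letters a–x): 0.48475/0.0833333 → 5 → f, 0.32572/0.0416667 → 7 → h; chars fh.
Extended square (30″×15″, digits 0–9): 0.06808/0.00833333 → 8, 0.03405/0.00416667 → 8; chars 88.

GM07fh88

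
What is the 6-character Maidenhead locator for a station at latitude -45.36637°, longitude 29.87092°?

KE44wp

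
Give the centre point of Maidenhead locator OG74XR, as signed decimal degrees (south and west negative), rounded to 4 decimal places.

-25.2708, 115.9583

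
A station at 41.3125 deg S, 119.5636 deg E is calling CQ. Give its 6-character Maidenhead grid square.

OE98sq

Shift to the Maidenhead origin (180°W, 90°S): lon 299.5636, lat 48.6875.
Field: lon ⌊299.5636/20⌋ = 14 → O; lat ⌊48.6875/10⌋ = 4 → E.
Square: lon ⌊19.5636/2⌋ = 9; lat ⌊8.6875/1⌋ = 8.
Subsquare: lon ⌊1.5636/0.0833333⌋ = 18 → s; lat ⌊0.6875/0.0416667⌋ = 16 → q.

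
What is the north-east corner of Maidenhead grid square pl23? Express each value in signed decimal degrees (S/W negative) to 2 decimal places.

Field P=15, L=11: +15·20° lon, +11·10° lat → SW at lon 120°, lat 20°.
Square 2, 3: +2·2° lon, +3·1° lat → SW at lon 124°, lat 23°.
Cell spans 2° lon × 1° lat. NE corner is SW corner plus one full cell.
latitude 24.00, longitude 126.00.

24.00, 126.00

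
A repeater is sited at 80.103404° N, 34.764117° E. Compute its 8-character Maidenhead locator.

KR70jc14

Add 180° to longitude and 90° to latitude: 214.76412, 170.10340.
Field: lon ⌊214.76412/20⌋ = 10 → K; lat ⌊170.10340/10⌋ = 17 → R.
Square: lon ⌊14.76412/2⌋ = 7; lat ⌊0.10340/1⌋ = 0.
Subsquare: lon ⌊0.76412/0.0833333⌋ = 9 → j; lat ⌊0.10340/0.0416667⌋ = 2 → c.
Extended square: lon ⌊0.01412/0.00833333⌋ = 1; lat ⌊0.02007/0.00416667⌋ = 4.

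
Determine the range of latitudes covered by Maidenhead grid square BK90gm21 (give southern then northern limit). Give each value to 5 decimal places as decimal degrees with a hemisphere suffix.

Field B=1, K=10: +1·20° lon, +10·10° lat → SW at lon -160°, lat 10°.
Square 9, 0: +9·2° lon, +0·1° lat → SW at lon -142°, lat 10°.
Subsquare g=6, m=12: +6·0.0833333° lon, +12·0.0416667° lat → SW at lon -141.5°, lat 10.5°.
Extended square 2, 1: +2·0.00833333° lon, +1·0.00416667° lat → SW at lon -141.483°, lat 10.5042°.
Cell spans 0.00833333° lon × 0.00416667° lat.
south 10.50417° N, north 10.50833° N.

10.50417° N, 10.50833° N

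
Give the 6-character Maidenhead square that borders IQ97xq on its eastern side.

Longitude subsquare x = 23; +1 → 24, wraps to 0 = a, carry into square.
Longitude square 9; +1 → 10, wraps to 0, carry into field.
Longitude field I = 8; +1 → 9 = J.
The latitude characters are unchanged.

JQ07aq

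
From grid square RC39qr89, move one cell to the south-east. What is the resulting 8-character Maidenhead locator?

Longitude extended square 8; +1 → 9.
Latitude extended square 9; −1 → 8.

RC39qr98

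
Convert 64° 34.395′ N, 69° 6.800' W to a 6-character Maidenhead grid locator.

FP54kn

Offset from 180°W / 90°S: lon 110.8867°, lat 154.5733°.
Field (20°×10°, letters A–R): 110.8867/20 → 5 → F, 154.5733/10 → 15 → P; chars FP.
Square (2°×1°, digits 0–9): 10.8867/2 → 5, 4.5733/1 → 4; chars 54.
Subsquare (5′×2.5′, letters a–x): 0.8867/0.0833333 → 10 → k, 0.5733/0.0416667 → 13 → n; chars kn.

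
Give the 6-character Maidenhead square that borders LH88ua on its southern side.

Latitude subsquare a = 0; −1 → -1, wraps to 23 = x, carry into square.
Latitude square 8; −1 → 7.
The longitude characters are unchanged.

LH87ux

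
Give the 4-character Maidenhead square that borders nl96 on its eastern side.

Longitude square 9; +1 → 10, wraps to 0, carry into field.
Longitude field N = 13; +1 → 14 = O.
The latitude characters are unchanged.

OL06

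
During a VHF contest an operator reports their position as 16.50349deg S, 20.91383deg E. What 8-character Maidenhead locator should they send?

Offset from 180°W / 90°S: lon 200.91383°, lat 73.49651°.
Field: 200.91383/20 → 10 → K, 73.49651/10 → 7 → H; chars KH.
Square: 0.91383/2 → 0, 3.49651/1 → 3; chars 03.
Subsquare: 0.91383/0.0833333 → 10 → k, 0.49651/0.0416667 → 11 → l; chars kl.
Extended square: 0.08050/0.00833333 → 9, 0.03818/0.00416667 → 9; chars 99.

KH03kl99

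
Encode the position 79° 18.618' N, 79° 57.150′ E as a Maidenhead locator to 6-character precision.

Offset from 180°W / 90°S: lon 259.9525°, lat 169.3103°.
Field (20°×10°, letters A–R): lon ⌊259.9525/20⌋ = 12 → M; lat ⌊169.3103/10⌋ = 16 → Q.
Square (2°×1°, digits 0–9): lon ⌊19.9525/2⌋ = 9; lat ⌊9.3103/1⌋ = 9.
Subsquare (5′×2.5′, letters a–x): lon ⌊1.9525/0.0833333⌋ = 23 → x; lat ⌊0.3103/0.0416667⌋ = 7 → h.

MQ99xh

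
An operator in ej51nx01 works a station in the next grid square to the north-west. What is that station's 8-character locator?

EJ51mx92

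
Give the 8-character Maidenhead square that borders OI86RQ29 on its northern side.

OI86rr20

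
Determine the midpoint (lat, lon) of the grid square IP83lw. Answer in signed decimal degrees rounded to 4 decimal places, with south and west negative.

Field I=8, P=15: +8·20° lon, +15·10° lat → SW at lon -20°, lat 60°.
Square 8, 3: +8·2° lon, +3·1° lat → SW at lon -4°, lat 63°.
Subsquare l=11, w=22: +11·0.0833333° lon, +22·0.0416667° lat → SW at lon -3.08333°, lat 63.9167°.
Cell spans 0.0833333° lon × 0.0416667° lat. Centre is SW corner plus half of each.
latitude 63.9375, longitude -3.0417.

63.9375, -3.0417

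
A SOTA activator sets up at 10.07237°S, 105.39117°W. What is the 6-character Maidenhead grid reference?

DH79hw

Add 180° to longitude and 90° to latitude: 74.6088, 79.9276.
Field (20°×10°, letters A–R): lon ⌊74.6088/20⌋ = 3 → D; lat ⌊79.9276/10⌋ = 7 → H.
Square (2°×1°, digits 0–9): lon ⌊14.6088/2⌋ = 7; lat ⌊9.9276/1⌋ = 9.
Subsquare (5′×2.5′, letters a–x): lon ⌊0.6088/0.0833333⌋ = 7 → h; lat ⌊0.9276/0.0416667⌋ = 22 → w.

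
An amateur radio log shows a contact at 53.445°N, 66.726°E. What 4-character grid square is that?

MO33

Add 180° to longitude and 90° to latitude: 246.73, 143.44.
Field: lon ⌊246.73/20⌋ = 12 → M; lat ⌊143.44/10⌋ = 14 → O.
Square: lon ⌊6.73/2⌋ = 3; lat ⌊3.44/1⌋ = 3.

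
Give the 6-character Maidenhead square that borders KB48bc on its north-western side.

Longitude subsquare b = 1; −1 → 0 = a.
Latitude subsquare c = 2; +1 → 3 = d.

KB48ad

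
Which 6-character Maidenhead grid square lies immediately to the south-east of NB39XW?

Longitude subsquare x = 23; +1 → 24, wraps to 0 = a, carry into square.
Longitude square 3; +1 → 4.
Latitude subsquare w = 22; −1 → 21 = v.

NB49av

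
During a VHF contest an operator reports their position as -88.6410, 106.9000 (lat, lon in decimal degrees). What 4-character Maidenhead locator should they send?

Offset from 180°W / 90°S: lon 286.90°, lat 1.36°.
Field (20°×10°, letters A–R): 286.90/20 → 14 → O, 1.36/10 → 0 → A; chars OA.
Square (2°×1°, digits 0–9): 6.90/2 → 3, 1.36/1 → 1; chars 31.

OA31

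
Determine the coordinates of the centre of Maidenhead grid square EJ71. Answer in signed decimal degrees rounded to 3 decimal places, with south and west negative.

1.500, -85.000

Field E=4, J=9: +4·20° lon, +9·10° lat → SW at lon -100°, lat 0°.
Square 7, 1: +7·2° lon, +1·1° lat → SW at lon -86°, lat 1°.
Cell spans 2° lon × 1° lat. Centre is SW corner plus half of each.
latitude 1.500, longitude -85.000.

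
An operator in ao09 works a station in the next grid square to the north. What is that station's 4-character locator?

AP00

Latitude square 9; +1 → 10, wraps to 0, carry into field.
Latitude field O = 14; +1 → 15 = P.
The longitude characters are unchanged.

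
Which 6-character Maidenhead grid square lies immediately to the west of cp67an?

Longitude subsquare a = 0; −1 → -1, wraps to 23 = x, carry into square.
Longitude square 6; −1 → 5.
The latitude characters are unchanged.

CP57xn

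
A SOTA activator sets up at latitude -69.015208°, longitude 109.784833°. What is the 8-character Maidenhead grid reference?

Add 180° to longitude and 90° to latitude: 289.78483, 20.98479.
Field: lon ⌊289.78483/20⌋ = 14 → O; lat ⌊20.98479/10⌋ = 2 → C.
Square: lon ⌊9.78483/2⌋ = 4; lat ⌊0.98479/1⌋ = 0.
Subsquare: lon ⌊1.78483/0.0833333⌋ = 21 → v; lat ⌊0.98479/0.0416667⌋ = 23 → x.
Extended square: lon ⌊0.03483/0.00833333⌋ = 4; lat ⌊0.02646/0.00416667⌋ = 6.

OC40vx46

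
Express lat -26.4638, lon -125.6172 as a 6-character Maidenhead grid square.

CG73em

Offset from 180°W / 90°S: lon 54.3828°, lat 63.5362°.
Field: 54.3828/20 → 2 → C, 63.5362/10 → 6 → G; chars CG.
Square: 14.3828/2 → 7, 3.5362/1 → 3; chars 73.
Subsquare: 0.3828/0.0833333 → 4 → e, 0.5362/0.0416667 → 12 → m; chars em.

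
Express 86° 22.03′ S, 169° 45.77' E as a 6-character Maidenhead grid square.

RA43vp

Shift to the Maidenhead origin (180°W, 90°S): lon 349.7628, lat 3.6328.
Field (20°×10°, letters A–R): lon ⌊349.7628/20⌋ = 17 → R; lat ⌊3.6328/10⌋ = 0 → A.
Square (2°×1°, digits 0–9): lon ⌊9.7628/2⌋ = 4; lat ⌊3.6328/1⌋ = 3.
Subsquare (5′×2.5′, letters a–x): lon ⌊1.7628/0.0833333⌋ = 21 → v; lat ⌊0.6328/0.0416667⌋ = 15 → p.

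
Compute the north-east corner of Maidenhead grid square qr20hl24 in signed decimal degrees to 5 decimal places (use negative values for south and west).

Field Q=16, R=17: +16·20° lon, +17·10° lat → SW at lon 140°, lat 80°.
Square 2, 0: +2·2° lon, +0·1° lat → SW at lon 144°, lat 80°.
Subsquare h=7, l=11: +7·0.0833333° lon, +11·0.0416667° lat → SW at lon 144.583°, lat 80.4583°.
Extended square 2, 4: +2·0.00833333° lon, +4·0.00416667° lat → SW at lon 144.6°, lat 80.475°.
Cell spans 0.00833333° lon × 0.00416667° lat. NE corner is SW corner plus one full cell.
latitude 80.47917, longitude 144.60833.

80.47917, 144.60833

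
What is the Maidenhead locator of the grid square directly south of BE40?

BD49

Latitude square 0; −1 → -1, wraps to 9, carry into field.
Latitude field E = 4; −1 → 3 = D.
The longitude characters are unchanged.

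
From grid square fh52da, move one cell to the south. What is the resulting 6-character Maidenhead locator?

FH51dx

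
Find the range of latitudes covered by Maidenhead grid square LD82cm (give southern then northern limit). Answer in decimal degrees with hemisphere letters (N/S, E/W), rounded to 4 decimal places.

57.5000° S, 57.4583° S

Field L=11, D=3: +11·20° lon, +3·10° lat → SW at lon 40°, lat -60°.
Square 8, 2: +8·2° lon, +2·1° lat → SW at lon 56°, lat -58°.
Subsquare c=2, m=12: +2·0.0833333° lon, +12·0.0416667° lat → SW at lon 56.1667°, lat -57.5°.
Cell spans 0.0833333° lon × 0.0416667° lat.
south 57.5000° S, north 57.4583° S.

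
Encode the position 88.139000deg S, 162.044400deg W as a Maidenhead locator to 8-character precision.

AA81xu46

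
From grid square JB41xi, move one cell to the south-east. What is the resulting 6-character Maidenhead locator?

Longitude subsquare x = 23; +1 → 24, wraps to 0 = a, carry into square.
Longitude square 4; +1 → 5.
Latitude subsquare i = 8; −1 → 7 = h.

JB51ah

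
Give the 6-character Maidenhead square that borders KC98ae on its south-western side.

KC88xd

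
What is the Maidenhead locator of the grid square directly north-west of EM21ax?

EM12xa

Longitude subsquare a = 0; −1 → -1, wraps to 23 = x, carry into square.
Longitude square 2; −1 → 1.
Latitude subsquare x = 23; +1 → 24, wraps to 0 = a, carry into square.
Latitude square 1; +1 → 2.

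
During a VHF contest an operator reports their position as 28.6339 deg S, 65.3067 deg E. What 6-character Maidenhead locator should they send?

MG21pi

Shift to the Maidenhead origin (180°W, 90°S): lon 245.3067, lat 61.3661.
Field: lon ⌊245.3067/20⌋ = 12 → M; lat ⌊61.3661/10⌋ = 6 → G.
Square: lon ⌊5.3067/2⌋ = 2; lat ⌊1.3661/1⌋ = 1.
Subsquare: lon ⌊1.3067/0.0833333⌋ = 15 → p; lat ⌊0.3661/0.0416667⌋ = 8 → i.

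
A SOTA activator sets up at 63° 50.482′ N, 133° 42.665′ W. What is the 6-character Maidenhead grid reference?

CP33du

Add 180° to longitude and 90° to latitude: 46.2889, 153.8414.
Field: 46.2889/20 → 2 → C, 153.8414/10 → 15 → P; chars CP.
Square: 6.2889/2 → 3, 3.8414/1 → 3; chars 33.
Subsquare: 0.2889/0.0833333 → 3 → d, 0.8414/0.0416667 → 20 → u; chars du.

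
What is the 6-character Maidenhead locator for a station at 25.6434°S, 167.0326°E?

RG34mi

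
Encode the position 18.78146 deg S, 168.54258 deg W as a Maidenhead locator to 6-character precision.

AH51rf

Offset from 180°W / 90°S: lon 11.4574°, lat 71.2185°.
Field (20°×10°, letters A–R): lon ⌊11.4574/20⌋ = 0 → A; lat ⌊71.2185/10⌋ = 7 → H.
Square (2°×1°, digits 0–9): lon ⌊11.4574/2⌋ = 5; lat ⌊1.2185/1⌋ = 1.
Subsquare (5′×2.5′, letters a–x): lon ⌊1.4574/0.0833333⌋ = 17 → r; lat ⌊0.2185/0.0416667⌋ = 5 → f.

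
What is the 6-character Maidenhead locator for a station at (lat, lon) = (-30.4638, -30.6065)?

HF49qm

Add 180° to longitude and 90° to latitude: 149.3935, 59.5362.
Field: lon ⌊149.3935/20⌋ = 7 → H; lat ⌊59.5362/10⌋ = 5 → F.
Square: lon ⌊9.3935/2⌋ = 4; lat ⌊9.5362/1⌋ = 9.
Subsquare: lon ⌊1.3935/0.0833333⌋ = 16 → q; lat ⌊0.5362/0.0416667⌋ = 12 → m.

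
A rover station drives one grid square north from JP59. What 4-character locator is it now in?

JQ50

Latitude square 9; +1 → 10, wraps to 0, carry into field.
Latitude field P = 15; +1 → 16 = Q.
The longitude characters are unchanged.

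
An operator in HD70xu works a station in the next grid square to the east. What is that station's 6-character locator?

Longitude subsquare x = 23; +1 → 24, wraps to 0 = a, carry into square.
Longitude square 7; +1 → 8.
The latitude characters are unchanged.

HD80au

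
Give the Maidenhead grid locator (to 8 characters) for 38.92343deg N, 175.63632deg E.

RM78tw61

Shift to the Maidenhead origin (180°W, 90°S): lon 355.63632, lat 128.92343.
Field: 355.63632/20 → 17 → R, 128.92343/10 → 12 → M; chars RM.
Square: 15.63632/2 → 7, 8.92343/1 → 8; chars 78.
Subsquare: 1.63632/0.0833333 → 19 → t, 0.92343/0.0416667 → 22 → w; chars tw.
Extended square: 0.05299/0.00833333 → 6, 0.00676/0.00416667 → 1; chars 61.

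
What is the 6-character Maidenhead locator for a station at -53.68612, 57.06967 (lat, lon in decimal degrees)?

Shift to the Maidenhead origin (180°W, 90°S): lon 237.0697, lat 36.3139.
Field (20°×10°, letters A–R): 237.0697/20 → 11 → L, 36.3139/10 → 3 → D; chars LD.
Square (2°×1°, digits 0–9): 17.0697/2 → 8, 6.3139/1 → 6; chars 86.
Subsquare (5′×2.5′, letters a–x): 1.0697/0.0833333 → 12 → m, 0.3139/0.0416667 → 7 → h; chars mh.

LD86mh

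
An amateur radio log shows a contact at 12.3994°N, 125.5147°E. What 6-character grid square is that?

PK22sj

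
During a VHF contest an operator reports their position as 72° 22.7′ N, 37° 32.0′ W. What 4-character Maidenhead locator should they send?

Add 180° to longitude and 90° to latitude: 142.47, 162.38.
Field (20°×10°, letters A–R): lon ⌊142.47/20⌋ = 7 → H; lat ⌊162.38/10⌋ = 16 → Q.
Square (2°×1°, digits 0–9): lon ⌊2.47/2⌋ = 1; lat ⌊2.38/1⌋ = 2.

HQ12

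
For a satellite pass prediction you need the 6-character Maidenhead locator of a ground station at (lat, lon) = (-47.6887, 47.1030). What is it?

LE32nh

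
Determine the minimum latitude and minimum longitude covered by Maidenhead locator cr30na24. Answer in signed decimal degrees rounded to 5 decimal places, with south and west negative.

Field C=2, R=17: +2·20° lon, +17·10° lat → SW at lon -140°, lat 80°.
Square 3, 0: +3·2° lon, +0·1° lat → SW at lon -134°, lat 80°.
Subsquare n=13, a=0: +13·0.0833333° lon, +0·0.0416667° lat → SW at lon -132.917°, lat 80°.
Extended square 2, 4: +2·0.00833333° lon, +4·0.00416667° lat → SW at lon -132.9°, lat 80.0167°.
latitude 80.01667, longitude -132.90000.

80.01667, -132.90000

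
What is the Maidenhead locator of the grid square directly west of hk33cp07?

Longitude extended square 0; −1 → -1, wraps to 9, carry into subsquare.
Longitude subsquare c = 2; −1 → 1 = b.
The latitude characters are unchanged.

HK33bp97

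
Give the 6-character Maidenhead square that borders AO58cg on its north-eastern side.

Longitude subsquare c = 2; +1 → 3 = d.
Latitude subsquare g = 6; +1 → 7 = h.

AO58dh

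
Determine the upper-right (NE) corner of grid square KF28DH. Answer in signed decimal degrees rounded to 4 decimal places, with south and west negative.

Field K=10, F=5: +10·20° lon, +5·10° lat → SW at lon 20°, lat -40°.
Square 2, 8: +2·2° lon, +8·1° lat → SW at lon 24°, lat -32°.
Subsquare d=3, h=7: +3·0.0833333° lon, +7·0.0416667° lat → SW at lon 24.25°, lat -31.7083°.
Cell spans 0.0833333° lon × 0.0416667° lat. NE corner is SW corner plus one full cell.
latitude -31.6667, longitude 24.3333.

-31.6667, 24.3333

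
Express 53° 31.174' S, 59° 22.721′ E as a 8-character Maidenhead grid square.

LD96ql55

Shift to the Maidenhead origin (180°W, 90°S): lon 239.37868, lat 36.48043.
Field (20°×10°, letters A–R): lon ⌊239.37868/20⌋ = 11 → L; lat ⌊36.48043/10⌋ = 3 → D.
Square (2°×1°, digits 0–9): lon ⌊19.37868/2⌋ = 9; lat ⌊6.48043/1⌋ = 6.
Subsquare (5′×2.5′, letters a–x): lon ⌊1.37868/0.0833333⌋ = 16 → q; lat ⌊0.48043/0.0416667⌋ = 11 → l.
Extended square (30″×15″, digits 0–9): lon ⌊0.04535/0.00833333⌋ = 5; lat ⌊0.02210/0.00416667⌋ = 5.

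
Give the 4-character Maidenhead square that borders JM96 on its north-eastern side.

Longitude square 9; +1 → 10, wraps to 0, carry into field.
Longitude field J = 9; +1 → 10 = K.
Latitude square 6; +1 → 7.

KM07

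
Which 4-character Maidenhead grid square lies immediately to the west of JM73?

JM63

Longitude square 7; −1 → 6.
The latitude characters are unchanged.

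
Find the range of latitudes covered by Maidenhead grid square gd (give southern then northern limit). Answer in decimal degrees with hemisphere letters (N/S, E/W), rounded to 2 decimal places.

Field G=6, D=3: +6·20° lon, +3·10° lat → SW at lon -60°, lat -60°.
Cell spans 20° lon × 10° lat.
south 60.00° S, north 50.00° S.

60.00° S, 50.00° S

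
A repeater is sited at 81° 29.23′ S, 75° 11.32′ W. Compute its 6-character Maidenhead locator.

FA28jm

Offset from 180°W / 90°S: lon 104.8113°, lat 8.5128°.
Field (20°×10°, letters A–R): lon ⌊104.8113/20⌋ = 5 → F; lat ⌊8.5128/10⌋ = 0 → A.
Square (2°×1°, digits 0–9): lon ⌊4.8113/2⌋ = 2; lat ⌊8.5128/1⌋ = 8.
Subsquare (5′×2.5′, letters a–x): lon ⌊0.8113/0.0833333⌋ = 9 → j; lat ⌊0.5128/0.0416667⌋ = 12 → m.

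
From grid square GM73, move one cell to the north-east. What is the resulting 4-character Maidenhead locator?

Longitude square 7; +1 → 8.
Latitude square 3; +1 → 4.

GM84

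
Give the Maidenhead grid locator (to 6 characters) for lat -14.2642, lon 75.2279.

Add 180° to longitude and 90° to latitude: 255.2279, 75.7358.
Field: lon ⌊255.2279/20⌋ = 12 → M; lat ⌊75.7358/10⌋ = 7 → H.
Square: lon ⌊15.2279/2⌋ = 7; lat ⌊5.7358/1⌋ = 5.
Subsquare: lon ⌊1.2279/0.0833333⌋ = 14 → o; lat ⌊0.7358/0.0416667⌋ = 17 → r.

MH75or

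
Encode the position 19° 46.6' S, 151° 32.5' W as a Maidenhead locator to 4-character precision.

BH40

Offset from 180°W / 90°S: lon 28.46°, lat 70.22°.
Field (20°×10°, letters A–R): 28.46/20 → 1 → B, 70.22/10 → 7 → H; chars BH.
Square (2°×1°, digits 0–9): 8.46/2 → 4, 0.22/1 → 0; chars 40.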